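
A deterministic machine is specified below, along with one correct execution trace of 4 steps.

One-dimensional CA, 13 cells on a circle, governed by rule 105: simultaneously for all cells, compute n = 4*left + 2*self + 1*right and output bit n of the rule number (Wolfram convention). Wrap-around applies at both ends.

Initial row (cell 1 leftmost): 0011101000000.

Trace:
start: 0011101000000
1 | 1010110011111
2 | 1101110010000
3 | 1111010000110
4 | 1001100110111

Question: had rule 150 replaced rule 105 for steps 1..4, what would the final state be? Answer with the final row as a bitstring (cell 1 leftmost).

(re-executing steps 1..4 under rule 150; state before step 1: 0011101000000)
1 | 0101001100000
2 | 1101110010000
3 | 0000101111001
4 | 1001100110111

1001100110111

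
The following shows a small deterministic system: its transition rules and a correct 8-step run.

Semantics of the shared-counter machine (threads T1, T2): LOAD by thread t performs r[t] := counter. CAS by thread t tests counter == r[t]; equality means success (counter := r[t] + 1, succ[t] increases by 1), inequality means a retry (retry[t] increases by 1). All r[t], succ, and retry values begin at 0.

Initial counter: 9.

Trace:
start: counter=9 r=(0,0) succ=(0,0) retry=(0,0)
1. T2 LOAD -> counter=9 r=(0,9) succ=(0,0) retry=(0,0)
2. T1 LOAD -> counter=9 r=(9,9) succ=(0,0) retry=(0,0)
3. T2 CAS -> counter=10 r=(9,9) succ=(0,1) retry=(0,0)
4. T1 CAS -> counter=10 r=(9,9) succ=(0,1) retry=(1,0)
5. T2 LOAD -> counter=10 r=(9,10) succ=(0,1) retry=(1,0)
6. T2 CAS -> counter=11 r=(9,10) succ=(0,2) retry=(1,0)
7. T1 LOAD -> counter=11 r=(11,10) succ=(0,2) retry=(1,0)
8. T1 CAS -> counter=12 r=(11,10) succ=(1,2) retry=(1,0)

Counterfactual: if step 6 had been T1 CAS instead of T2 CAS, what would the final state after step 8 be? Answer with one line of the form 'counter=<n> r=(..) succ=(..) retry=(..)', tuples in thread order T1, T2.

(re-executing from step 6 with the substitution; state before step 6: counter=10 r=(9,10) succ=(0,1) retry=(1,0))
6. T1 CAS -> counter=10 r=(9,10) succ=(0,1) retry=(2,0)
7. T1 LOAD -> counter=10 r=(10,10) succ=(0,1) retry=(2,0)
8. T1 CAS -> counter=11 r=(10,10) succ=(1,1) retry=(2,0)

counter=11 r=(10,10) succ=(1,1) retry=(2,0)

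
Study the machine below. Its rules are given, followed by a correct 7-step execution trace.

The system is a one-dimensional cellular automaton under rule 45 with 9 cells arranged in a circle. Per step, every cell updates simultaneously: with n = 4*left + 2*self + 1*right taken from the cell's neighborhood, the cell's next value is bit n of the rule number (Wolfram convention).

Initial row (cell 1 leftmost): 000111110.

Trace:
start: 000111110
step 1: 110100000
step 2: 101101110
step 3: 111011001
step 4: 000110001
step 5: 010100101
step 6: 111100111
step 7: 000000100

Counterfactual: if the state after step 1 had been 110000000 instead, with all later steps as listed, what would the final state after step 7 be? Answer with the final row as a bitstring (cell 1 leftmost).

100000101

state after step 1 := 110000000
step 2: 100111110
step 3: 100100001
step 4: 000101101
step 5: 010111011
step 6: 111100110
step 7: 100000101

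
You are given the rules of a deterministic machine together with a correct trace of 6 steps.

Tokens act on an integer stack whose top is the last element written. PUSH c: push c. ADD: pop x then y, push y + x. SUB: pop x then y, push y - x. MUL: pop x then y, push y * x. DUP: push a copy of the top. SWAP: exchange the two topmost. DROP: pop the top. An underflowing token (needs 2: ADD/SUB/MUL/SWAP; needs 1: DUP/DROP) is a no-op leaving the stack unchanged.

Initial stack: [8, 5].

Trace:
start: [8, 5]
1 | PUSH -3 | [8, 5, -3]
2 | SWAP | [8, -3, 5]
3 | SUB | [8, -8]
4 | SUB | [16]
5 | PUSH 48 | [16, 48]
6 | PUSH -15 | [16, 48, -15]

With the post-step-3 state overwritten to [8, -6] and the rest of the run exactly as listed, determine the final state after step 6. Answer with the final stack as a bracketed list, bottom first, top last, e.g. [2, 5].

state after step 3 := [8, -6]
4 | SUB | [14]
5 | PUSH 48 | [14, 48]
6 | PUSH -15 | [14, 48, -15]

[14, 48, -15]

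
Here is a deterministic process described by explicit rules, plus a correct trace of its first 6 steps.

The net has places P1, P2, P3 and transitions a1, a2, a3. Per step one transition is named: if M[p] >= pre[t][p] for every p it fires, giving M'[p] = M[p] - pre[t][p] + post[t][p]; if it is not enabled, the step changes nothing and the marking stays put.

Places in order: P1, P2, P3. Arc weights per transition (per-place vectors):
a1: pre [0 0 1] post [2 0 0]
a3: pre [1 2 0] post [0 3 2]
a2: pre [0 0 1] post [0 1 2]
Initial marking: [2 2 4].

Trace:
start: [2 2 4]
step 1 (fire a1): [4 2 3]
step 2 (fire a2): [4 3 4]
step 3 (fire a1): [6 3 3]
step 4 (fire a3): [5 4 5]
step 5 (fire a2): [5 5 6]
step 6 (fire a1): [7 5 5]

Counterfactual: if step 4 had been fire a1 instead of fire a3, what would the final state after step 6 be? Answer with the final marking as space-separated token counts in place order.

(re-executing from step 4 with the substitution; state before step 4: [6 3 3])
step 4 (fire a1): [8 3 2]
step 5 (fire a2): [8 4 3]
step 6 (fire a1): [10 4 2]

10 4 2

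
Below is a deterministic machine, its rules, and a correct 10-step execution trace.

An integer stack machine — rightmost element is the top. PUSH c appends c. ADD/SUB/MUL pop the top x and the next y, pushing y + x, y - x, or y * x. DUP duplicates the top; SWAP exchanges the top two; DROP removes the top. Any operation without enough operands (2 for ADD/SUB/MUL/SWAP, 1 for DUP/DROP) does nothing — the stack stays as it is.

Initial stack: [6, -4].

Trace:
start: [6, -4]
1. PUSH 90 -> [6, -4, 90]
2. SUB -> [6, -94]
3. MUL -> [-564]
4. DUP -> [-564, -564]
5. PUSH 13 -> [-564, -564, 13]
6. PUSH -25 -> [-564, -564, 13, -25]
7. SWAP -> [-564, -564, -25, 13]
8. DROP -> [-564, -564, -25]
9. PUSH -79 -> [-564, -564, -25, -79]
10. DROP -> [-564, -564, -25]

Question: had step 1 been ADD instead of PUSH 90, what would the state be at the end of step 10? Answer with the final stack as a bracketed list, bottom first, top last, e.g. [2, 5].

[2, 2, -25]

(re-executing from step 1 with the substitution; state before step 1: [6, -4])
1. ADD -> [2]
2. SUB -> [2]
3. MUL -> [2]
4. DUP -> [2, 2]
5. PUSH 13 -> [2, 2, 13]
6. PUSH -25 -> [2, 2, 13, -25]
7. SWAP -> [2, 2, -25, 13]
8. DROP -> [2, 2, -25]
9. PUSH -79 -> [2, 2, -25, -79]
10. DROP -> [2, 2, -25]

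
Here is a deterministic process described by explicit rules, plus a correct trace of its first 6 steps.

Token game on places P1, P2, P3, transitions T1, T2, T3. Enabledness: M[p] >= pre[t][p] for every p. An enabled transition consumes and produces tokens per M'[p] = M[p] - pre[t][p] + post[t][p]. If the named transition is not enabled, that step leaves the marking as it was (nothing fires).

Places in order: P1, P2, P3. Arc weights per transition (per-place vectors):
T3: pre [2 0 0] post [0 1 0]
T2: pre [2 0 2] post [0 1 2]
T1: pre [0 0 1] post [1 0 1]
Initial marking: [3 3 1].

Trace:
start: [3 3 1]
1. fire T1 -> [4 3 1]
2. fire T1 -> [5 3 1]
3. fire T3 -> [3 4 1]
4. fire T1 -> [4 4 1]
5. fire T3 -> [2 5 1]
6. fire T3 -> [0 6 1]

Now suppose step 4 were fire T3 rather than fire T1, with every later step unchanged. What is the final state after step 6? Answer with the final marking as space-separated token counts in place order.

1 5 1

(re-executing from step 4 with the substitution; state before step 4: [3 4 1])
4. fire T3 -> [1 5 1]
5. fire T3 -> [1 5 1]
6. fire T3 -> [1 5 1]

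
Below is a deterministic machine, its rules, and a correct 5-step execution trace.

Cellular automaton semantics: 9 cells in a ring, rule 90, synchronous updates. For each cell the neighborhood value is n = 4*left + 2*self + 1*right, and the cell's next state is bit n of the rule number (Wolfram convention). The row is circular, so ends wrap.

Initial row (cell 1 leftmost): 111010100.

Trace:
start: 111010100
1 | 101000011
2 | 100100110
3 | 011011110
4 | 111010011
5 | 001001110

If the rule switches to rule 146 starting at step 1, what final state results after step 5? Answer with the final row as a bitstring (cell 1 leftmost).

(re-executing steps 1..5 under rule 146; state before step 1: 111010100)
1 | 010000011
2 | 001000100
3 | 010101010
4 | 100000001
5 | 010000010

010000010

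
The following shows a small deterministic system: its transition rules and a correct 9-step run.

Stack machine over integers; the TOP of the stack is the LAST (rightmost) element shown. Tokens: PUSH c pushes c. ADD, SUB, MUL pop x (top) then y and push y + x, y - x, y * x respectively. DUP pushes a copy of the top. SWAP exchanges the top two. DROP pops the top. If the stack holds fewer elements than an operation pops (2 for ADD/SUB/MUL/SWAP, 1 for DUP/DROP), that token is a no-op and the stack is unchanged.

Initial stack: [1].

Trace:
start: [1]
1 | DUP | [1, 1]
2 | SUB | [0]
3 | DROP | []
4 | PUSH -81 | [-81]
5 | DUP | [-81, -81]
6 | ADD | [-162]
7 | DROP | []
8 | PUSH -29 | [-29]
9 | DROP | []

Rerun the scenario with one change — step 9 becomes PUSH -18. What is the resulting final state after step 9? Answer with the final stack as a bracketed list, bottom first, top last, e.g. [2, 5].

[-29, -18]

(re-executing from step 9 with the substitution; state before step 9: [-29])
9 | PUSH -18 | [-29, -18]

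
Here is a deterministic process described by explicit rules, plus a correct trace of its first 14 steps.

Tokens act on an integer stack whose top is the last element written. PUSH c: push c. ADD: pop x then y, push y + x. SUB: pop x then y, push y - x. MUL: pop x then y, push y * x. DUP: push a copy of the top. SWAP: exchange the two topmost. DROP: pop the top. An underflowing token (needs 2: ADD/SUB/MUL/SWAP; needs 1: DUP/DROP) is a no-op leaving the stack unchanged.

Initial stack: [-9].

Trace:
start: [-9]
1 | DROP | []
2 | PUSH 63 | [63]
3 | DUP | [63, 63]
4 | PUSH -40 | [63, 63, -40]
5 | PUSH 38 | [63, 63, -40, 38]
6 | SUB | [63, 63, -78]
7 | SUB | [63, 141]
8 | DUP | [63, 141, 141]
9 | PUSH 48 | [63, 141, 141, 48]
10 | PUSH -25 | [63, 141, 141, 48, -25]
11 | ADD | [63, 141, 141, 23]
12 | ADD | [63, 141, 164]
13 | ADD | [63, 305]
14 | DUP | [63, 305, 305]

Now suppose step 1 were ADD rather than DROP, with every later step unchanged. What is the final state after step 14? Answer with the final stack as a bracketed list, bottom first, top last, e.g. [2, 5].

[-9, 63, 305, 305]

(re-executing from step 1 with the substitution; state before step 1: [-9])
1 | ADD | [-9]
2 | PUSH 63 | [-9, 63]
3 | DUP | [-9, 63, 63]
4 | PUSH -40 | [-9, 63, 63, -40]
5 | PUSH 38 | [-9, 63, 63, -40, 38]
6 | SUB | [-9, 63, 63, -78]
7 | SUB | [-9, 63, 141]
8 | DUP | [-9, 63, 141, 141]
9 | PUSH 48 | [-9, 63, 141, 141, 48]
10 | PUSH -25 | [-9, 63, 141, 141, 48, -25]
11 | ADD | [-9, 63, 141, 141, 23]
12 | ADD | [-9, 63, 141, 164]
13 | ADD | [-9, 63, 305]
14 | DUP | [-9, 63, 305, 305]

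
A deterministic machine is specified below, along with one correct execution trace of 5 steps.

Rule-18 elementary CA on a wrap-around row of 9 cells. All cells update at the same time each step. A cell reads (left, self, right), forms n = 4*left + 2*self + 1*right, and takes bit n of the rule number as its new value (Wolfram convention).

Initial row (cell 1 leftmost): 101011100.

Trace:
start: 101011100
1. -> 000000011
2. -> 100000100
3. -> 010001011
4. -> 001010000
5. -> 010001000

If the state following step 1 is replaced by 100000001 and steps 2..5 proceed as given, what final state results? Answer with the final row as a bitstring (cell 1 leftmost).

state after step 1 := 100000001
2. -> 010000010
3. -> 101000101
4. -> 000101000
5. -> 001000100

001000100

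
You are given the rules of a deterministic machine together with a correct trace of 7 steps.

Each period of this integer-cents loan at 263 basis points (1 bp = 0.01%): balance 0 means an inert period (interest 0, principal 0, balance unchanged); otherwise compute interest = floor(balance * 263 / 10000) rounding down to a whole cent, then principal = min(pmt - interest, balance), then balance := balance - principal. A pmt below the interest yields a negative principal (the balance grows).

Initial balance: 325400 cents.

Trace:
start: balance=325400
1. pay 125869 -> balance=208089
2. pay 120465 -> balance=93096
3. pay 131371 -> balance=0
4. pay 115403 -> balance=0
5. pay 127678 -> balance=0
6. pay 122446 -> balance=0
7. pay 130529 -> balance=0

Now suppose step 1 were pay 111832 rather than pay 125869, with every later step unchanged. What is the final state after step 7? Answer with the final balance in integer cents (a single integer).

0

(re-executing from step 1 with the substitution; state before step 1: balance=325400)
1. pay 111832 -> balance=222126
2. pay 120465 -> balance=107502
3. pay 131371 -> balance=0
4. pay 115403 -> balance=0
5. pay 127678 -> balance=0
6. pay 122446 -> balance=0
7. pay 130529 -> balance=0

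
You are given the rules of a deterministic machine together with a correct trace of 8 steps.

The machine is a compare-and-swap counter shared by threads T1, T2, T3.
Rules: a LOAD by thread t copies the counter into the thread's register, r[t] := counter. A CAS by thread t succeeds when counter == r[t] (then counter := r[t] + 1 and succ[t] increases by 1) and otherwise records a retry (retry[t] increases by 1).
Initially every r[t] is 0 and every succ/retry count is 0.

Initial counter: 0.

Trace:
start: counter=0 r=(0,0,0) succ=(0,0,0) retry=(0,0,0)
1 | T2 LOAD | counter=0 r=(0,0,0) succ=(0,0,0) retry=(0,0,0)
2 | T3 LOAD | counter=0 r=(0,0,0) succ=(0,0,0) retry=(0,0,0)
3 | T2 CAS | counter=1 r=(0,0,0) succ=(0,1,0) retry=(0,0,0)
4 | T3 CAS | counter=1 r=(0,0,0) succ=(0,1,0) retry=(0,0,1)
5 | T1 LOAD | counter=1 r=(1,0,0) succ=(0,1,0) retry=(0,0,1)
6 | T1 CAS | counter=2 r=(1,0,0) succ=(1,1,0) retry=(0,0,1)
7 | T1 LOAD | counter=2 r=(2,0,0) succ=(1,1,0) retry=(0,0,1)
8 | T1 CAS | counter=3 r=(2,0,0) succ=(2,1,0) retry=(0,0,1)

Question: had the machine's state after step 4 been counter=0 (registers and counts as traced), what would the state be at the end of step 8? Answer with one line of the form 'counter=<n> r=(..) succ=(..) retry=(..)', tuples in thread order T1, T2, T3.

counter=2 r=(1,0,0) succ=(2,1,0) retry=(0,0,1)

state after step 4 := counter=0 r=(0,0,0) succ=(0,1,0) retry=(0,0,1)
5 | T1 LOAD | counter=0 r=(0,0,0) succ=(0,1,0) retry=(0,0,1)
6 | T1 CAS | counter=1 r=(0,0,0) succ=(1,1,0) retry=(0,0,1)
7 | T1 LOAD | counter=1 r=(1,0,0) succ=(1,1,0) retry=(0,0,1)
8 | T1 CAS | counter=2 r=(1,0,0) succ=(2,1,0) retry=(0,0,1)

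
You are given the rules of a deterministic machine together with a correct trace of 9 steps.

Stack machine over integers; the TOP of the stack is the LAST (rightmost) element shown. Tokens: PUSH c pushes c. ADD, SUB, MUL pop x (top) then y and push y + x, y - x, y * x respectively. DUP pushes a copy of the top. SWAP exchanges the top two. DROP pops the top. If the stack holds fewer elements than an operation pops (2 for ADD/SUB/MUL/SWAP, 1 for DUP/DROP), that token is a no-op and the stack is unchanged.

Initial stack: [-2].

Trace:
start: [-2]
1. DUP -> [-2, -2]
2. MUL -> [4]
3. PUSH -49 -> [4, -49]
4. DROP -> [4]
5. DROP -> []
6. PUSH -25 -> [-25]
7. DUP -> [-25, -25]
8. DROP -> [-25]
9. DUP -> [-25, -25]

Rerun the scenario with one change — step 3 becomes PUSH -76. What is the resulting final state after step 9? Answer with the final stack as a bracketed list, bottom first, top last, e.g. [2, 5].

(re-executing from step 3 with the substitution; state before step 3: [4])
3. PUSH -76 -> [4, -76]
4. DROP -> [4]
5. DROP -> []
6. PUSH -25 -> [-25]
7. DUP -> [-25, -25]
8. DROP -> [-25]
9. DUP -> [-25, -25]

[-25, -25]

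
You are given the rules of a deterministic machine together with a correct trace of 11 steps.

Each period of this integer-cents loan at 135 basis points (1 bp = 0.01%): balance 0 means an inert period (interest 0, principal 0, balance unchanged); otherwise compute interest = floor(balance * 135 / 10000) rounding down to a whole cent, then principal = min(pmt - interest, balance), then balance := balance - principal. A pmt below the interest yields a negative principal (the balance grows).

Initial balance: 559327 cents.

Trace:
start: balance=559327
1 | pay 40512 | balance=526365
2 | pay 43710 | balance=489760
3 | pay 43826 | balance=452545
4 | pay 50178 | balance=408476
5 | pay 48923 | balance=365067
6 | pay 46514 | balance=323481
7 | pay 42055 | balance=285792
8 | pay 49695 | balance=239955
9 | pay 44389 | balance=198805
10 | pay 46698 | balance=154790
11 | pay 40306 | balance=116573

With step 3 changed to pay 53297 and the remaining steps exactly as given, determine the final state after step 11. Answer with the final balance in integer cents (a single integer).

(re-executing from step 3 with the substitution; state before step 3: balance=489760)
3 | pay 53297 | balance=443074
4 | pay 50178 | balance=398877
5 | pay 48923 | balance=355338
6 | pay 46514 | balance=313621
7 | pay 42055 | balance=275799
8 | pay 49695 | balance=229827
9 | pay 44389 | balance=188540
10 | pay 46698 | balance=144387
11 | pay 40306 | balance=106030

106030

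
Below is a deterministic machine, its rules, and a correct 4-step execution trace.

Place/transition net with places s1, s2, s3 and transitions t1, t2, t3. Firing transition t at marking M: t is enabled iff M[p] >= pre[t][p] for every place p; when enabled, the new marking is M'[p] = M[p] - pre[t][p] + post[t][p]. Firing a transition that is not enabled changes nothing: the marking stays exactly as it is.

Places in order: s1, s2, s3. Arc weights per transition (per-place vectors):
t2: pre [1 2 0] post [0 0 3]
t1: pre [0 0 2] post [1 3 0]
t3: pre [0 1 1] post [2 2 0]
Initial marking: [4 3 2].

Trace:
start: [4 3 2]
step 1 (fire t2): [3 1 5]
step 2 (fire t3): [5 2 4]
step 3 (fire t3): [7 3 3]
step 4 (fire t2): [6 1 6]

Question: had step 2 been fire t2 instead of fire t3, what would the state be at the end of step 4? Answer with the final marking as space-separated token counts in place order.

4 0 7

(re-executing from step 2 with the substitution; state before step 2: [3 1 5])
step 2 (fire t2): [3 1 5]
step 3 (fire t3): [5 2 4]
step 4 (fire t2): [4 0 7]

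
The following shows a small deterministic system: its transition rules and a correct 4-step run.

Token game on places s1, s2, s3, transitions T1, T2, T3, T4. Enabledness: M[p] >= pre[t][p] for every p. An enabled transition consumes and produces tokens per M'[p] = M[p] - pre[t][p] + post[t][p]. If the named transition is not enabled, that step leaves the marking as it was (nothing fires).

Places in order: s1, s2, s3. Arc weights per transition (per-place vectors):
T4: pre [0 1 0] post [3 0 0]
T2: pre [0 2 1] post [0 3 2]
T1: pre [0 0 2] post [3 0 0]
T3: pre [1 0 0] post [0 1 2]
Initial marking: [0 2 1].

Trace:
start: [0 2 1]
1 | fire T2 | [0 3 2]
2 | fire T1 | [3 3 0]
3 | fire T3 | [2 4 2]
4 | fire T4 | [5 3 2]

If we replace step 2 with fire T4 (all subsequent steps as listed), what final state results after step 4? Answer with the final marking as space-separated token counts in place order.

(re-executing from step 2 with the substitution; state before step 2: [0 3 2])
2 | fire T4 | [3 2 2]
3 | fire T3 | [2 3 4]
4 | fire T4 | [5 2 4]

5 2 4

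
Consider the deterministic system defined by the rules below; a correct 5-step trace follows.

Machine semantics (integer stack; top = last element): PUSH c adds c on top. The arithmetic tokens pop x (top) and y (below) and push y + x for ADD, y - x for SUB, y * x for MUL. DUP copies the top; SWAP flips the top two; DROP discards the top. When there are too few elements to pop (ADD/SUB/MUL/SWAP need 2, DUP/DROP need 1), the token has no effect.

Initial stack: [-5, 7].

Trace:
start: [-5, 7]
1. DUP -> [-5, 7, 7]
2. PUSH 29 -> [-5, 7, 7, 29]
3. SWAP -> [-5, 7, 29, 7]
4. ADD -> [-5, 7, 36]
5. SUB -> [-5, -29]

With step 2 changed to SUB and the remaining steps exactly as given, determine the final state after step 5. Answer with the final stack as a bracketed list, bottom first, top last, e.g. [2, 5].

[-5]

(re-executing from step 2 with the substitution; state before step 2: [-5, 7, 7])
2. SUB -> [-5, 0]
3. SWAP -> [0, -5]
4. ADD -> [-5]
5. SUB -> [-5]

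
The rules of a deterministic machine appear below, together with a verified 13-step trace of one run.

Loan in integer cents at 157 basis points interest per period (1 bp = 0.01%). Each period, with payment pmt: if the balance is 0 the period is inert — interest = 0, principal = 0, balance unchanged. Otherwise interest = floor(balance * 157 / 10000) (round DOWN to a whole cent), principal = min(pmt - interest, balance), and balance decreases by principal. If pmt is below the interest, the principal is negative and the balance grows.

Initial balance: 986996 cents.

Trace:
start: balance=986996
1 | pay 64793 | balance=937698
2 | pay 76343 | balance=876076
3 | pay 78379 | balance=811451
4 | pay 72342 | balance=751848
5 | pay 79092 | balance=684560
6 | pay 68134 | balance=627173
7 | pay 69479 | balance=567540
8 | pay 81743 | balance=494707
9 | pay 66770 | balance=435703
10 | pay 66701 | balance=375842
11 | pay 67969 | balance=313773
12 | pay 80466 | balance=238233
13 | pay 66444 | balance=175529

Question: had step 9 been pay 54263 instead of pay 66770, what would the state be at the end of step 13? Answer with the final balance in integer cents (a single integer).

188840

(re-executing from step 9 with the substitution; state before step 9: balance=494707)
9 | pay 54263 | balance=448210
10 | pay 66701 | balance=388545
11 | pay 67969 | balance=326676
12 | pay 80466 | balance=251338
13 | pay 66444 | balance=188840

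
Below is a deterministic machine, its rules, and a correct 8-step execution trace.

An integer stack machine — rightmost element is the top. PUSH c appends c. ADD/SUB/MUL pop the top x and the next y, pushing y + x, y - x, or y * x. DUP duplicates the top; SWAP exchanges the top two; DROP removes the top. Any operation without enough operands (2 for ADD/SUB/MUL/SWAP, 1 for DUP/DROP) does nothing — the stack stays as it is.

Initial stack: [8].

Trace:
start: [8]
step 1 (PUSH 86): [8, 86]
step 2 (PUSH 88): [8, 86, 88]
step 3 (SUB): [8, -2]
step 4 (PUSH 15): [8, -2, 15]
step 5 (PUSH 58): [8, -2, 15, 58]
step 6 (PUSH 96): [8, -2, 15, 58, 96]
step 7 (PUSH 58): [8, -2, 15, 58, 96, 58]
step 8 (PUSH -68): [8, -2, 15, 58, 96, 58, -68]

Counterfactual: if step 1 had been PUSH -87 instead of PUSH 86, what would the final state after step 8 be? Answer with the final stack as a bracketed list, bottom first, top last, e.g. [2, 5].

(re-executing from step 1 with the substitution; state before step 1: [8])
step 1 (PUSH -87): [8, -87]
step 2 (PUSH 88): [8, -87, 88]
step 3 (SUB): [8, -175]
step 4 (PUSH 15): [8, -175, 15]
step 5 (PUSH 58): [8, -175, 15, 58]
step 6 (PUSH 96): [8, -175, 15, 58, 96]
step 7 (PUSH 58): [8, -175, 15, 58, 96, 58]
step 8 (PUSH -68): [8, -175, 15, 58, 96, 58, -68]

[8, -175, 15, 58, 96, 58, -68]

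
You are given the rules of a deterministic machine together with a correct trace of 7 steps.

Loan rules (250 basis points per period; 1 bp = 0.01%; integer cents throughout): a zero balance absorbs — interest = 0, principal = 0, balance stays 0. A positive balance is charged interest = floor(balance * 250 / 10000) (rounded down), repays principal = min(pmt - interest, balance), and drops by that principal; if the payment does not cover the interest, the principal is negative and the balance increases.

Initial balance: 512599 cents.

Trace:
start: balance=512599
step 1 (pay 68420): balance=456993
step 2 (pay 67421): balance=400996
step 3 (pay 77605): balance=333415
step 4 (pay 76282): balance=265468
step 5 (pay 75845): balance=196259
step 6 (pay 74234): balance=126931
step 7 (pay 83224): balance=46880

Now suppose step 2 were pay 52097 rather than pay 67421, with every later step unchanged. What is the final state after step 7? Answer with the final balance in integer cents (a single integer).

(re-executing from step 2 with the substitution; state before step 2: balance=456993)
step 2 (pay 52097): balance=416320
step 3 (pay 77605): balance=349123
step 4 (pay 76282): balance=281569
step 5 (pay 75845): balance=212763
step 6 (pay 74234): balance=143848
step 7 (pay 83224): balance=64220

64220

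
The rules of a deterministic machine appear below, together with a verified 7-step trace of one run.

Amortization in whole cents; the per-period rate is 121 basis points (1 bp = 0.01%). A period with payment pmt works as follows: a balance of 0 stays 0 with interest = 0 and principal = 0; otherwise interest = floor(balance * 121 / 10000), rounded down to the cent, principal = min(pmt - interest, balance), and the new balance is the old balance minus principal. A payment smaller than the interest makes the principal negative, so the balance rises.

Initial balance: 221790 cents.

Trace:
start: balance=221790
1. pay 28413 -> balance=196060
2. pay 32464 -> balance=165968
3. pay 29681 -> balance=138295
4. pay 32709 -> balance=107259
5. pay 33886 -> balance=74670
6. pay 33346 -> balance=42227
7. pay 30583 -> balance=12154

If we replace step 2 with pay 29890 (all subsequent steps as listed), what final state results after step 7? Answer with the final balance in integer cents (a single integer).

14887

(re-executing from step 2 with the substitution; state before step 2: balance=196060)
2. pay 29890 -> balance=168542
3. pay 29681 -> balance=140900
4. pay 32709 -> balance=109895
5. pay 33886 -> balance=77338
6. pay 33346 -> balance=44927
7. pay 30583 -> balance=14887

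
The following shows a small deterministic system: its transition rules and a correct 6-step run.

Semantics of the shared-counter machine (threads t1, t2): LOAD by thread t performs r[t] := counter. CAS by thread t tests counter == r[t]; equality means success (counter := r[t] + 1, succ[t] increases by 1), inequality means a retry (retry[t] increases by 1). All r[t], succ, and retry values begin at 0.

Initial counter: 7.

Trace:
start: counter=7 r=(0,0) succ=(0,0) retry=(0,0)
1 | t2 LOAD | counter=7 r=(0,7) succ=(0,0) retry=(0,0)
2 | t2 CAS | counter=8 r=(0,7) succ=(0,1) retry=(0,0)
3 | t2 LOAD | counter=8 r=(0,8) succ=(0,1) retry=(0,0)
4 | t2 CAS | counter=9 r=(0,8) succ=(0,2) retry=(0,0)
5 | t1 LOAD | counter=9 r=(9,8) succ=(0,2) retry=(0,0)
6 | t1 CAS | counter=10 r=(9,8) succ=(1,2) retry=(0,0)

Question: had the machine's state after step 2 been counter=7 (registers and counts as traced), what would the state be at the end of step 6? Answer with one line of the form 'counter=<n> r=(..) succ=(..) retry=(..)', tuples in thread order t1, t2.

counter=9 r=(8,7) succ=(1,2) retry=(0,0)

state after step 2 := counter=7 r=(0,7) succ=(0,1) retry=(0,0)
3 | t2 LOAD | counter=7 r=(0,7) succ=(0,1) retry=(0,0)
4 | t2 CAS | counter=8 r=(0,7) succ=(0,2) retry=(0,0)
5 | t1 LOAD | counter=8 r=(8,7) succ=(0,2) retry=(0,0)
6 | t1 CAS | counter=9 r=(8,7) succ=(1,2) retry=(0,0)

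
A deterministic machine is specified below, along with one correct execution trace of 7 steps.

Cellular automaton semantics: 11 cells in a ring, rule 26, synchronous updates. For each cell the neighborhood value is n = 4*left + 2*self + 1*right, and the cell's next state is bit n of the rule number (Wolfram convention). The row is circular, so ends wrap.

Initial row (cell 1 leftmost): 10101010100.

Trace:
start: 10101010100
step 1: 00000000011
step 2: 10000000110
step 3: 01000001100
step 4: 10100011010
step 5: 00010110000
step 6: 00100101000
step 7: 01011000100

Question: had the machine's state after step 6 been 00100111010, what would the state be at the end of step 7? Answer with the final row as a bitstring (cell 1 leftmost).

state after step 6 := 00100111010
step 7: 01011100001

01011100001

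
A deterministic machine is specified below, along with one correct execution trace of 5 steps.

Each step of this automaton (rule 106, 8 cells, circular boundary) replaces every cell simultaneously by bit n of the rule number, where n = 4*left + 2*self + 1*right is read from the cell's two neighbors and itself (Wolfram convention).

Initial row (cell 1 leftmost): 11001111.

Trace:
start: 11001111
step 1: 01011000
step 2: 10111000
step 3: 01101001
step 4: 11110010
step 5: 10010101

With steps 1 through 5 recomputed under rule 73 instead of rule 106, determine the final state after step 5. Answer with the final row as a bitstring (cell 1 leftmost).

00000011

(re-executing steps 1..5 under rule 73; state before step 1: 11001111)
step 1: 01001000
step 2: 00000011
step 3: 01111011
step 4: 01001011
step 5: 00000011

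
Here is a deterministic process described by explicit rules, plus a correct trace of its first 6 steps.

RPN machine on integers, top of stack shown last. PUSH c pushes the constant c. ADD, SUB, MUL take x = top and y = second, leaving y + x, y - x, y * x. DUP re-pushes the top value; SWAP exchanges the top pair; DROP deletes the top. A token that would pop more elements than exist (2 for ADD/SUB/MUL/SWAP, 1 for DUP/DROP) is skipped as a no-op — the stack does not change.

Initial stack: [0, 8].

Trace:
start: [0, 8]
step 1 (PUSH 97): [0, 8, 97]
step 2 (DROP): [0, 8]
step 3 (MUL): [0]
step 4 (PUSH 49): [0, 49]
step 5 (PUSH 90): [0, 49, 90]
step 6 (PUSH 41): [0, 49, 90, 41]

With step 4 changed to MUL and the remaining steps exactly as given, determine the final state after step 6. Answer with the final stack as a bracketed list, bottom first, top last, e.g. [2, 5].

[0, 90, 41]

(re-executing from step 4 with the substitution; state before step 4: [0])
step 4 (MUL): [0]
step 5 (PUSH 90): [0, 90]
step 6 (PUSH 41): [0, 90, 41]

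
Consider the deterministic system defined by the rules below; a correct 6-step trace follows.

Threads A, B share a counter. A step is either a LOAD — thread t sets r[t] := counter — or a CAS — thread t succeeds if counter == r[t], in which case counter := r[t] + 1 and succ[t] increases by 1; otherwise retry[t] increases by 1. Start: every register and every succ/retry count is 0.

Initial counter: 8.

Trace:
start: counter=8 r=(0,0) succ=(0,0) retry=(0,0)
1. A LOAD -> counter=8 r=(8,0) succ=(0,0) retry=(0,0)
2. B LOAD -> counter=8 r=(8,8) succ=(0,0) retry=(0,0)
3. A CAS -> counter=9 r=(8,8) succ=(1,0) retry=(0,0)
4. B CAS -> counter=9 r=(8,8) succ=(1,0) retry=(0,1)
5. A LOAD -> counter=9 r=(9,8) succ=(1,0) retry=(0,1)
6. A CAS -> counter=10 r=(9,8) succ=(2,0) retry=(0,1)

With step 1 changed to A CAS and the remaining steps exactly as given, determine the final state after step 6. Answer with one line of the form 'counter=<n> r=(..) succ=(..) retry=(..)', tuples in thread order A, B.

(re-executing from step 1 with the substitution; state before step 1: counter=8 r=(0,0) succ=(0,0) retry=(0,0))
1. A CAS -> counter=8 r=(0,0) succ=(0,0) retry=(1,0)
2. B LOAD -> counter=8 r=(0,8) succ=(0,0) retry=(1,0)
3. A CAS -> counter=8 r=(0,8) succ=(0,0) retry=(2,0)
4. B CAS -> counter=9 r=(0,8) succ=(0,1) retry=(2,0)
5. A LOAD -> counter=9 r=(9,8) succ=(0,1) retry=(2,0)
6. A CAS -> counter=10 r=(9,8) succ=(1,1) retry=(2,0)

counter=10 r=(9,8) succ=(1,1) retry=(2,0)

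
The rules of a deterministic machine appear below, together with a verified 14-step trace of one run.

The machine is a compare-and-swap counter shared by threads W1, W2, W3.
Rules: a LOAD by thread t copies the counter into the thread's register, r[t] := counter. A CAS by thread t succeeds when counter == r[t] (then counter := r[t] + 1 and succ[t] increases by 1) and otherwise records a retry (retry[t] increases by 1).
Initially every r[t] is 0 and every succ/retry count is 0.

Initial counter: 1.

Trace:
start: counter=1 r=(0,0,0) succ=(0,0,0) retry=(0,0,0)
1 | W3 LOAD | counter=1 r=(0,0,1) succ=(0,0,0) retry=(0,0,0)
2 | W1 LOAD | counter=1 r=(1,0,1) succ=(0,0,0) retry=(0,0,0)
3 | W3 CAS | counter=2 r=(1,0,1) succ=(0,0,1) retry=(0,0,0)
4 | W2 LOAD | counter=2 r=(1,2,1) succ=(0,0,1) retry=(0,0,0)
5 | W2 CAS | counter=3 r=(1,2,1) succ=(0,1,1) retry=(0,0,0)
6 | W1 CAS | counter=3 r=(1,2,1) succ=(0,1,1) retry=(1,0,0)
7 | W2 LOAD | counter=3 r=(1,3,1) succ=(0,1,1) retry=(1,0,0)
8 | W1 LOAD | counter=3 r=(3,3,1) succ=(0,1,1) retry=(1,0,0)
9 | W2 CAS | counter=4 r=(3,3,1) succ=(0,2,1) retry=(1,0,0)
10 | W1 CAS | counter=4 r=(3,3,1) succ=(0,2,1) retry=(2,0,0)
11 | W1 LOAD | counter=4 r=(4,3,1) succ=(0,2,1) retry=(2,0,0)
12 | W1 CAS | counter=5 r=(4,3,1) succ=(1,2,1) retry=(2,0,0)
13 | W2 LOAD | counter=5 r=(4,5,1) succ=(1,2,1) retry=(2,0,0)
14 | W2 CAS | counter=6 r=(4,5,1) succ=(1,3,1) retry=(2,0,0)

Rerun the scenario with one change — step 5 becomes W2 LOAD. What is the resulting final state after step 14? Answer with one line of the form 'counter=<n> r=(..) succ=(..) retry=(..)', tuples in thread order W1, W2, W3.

counter=5 r=(3,4,1) succ=(1,2,1) retry=(2,0,0)

(re-executing from step 5 with the substitution; state before step 5: counter=2 r=(1,2,1) succ=(0,0,1) retry=(0,0,0))
5 | W2 LOAD | counter=2 r=(1,2,1) succ=(0,0,1) retry=(0,0,0)
6 | W1 CAS | counter=2 r=(1,2,1) succ=(0,0,1) retry=(1,0,0)
7 | W2 LOAD | counter=2 r=(1,2,1) succ=(0,0,1) retry=(1,0,0)
8 | W1 LOAD | counter=2 r=(2,2,1) succ=(0,0,1) retry=(1,0,0)
9 | W2 CAS | counter=3 r=(2,2,1) succ=(0,1,1) retry=(1,0,0)
10 | W1 CAS | counter=3 r=(2,2,1) succ=(0,1,1) retry=(2,0,0)
11 | W1 LOAD | counter=3 r=(3,2,1) succ=(0,1,1) retry=(2,0,0)
12 | W1 CAS | counter=4 r=(3,2,1) succ=(1,1,1) retry=(2,0,0)
13 | W2 LOAD | counter=4 r=(3,4,1) succ=(1,1,1) retry=(2,0,0)
14 | W2 CAS | counter=5 r=(3,4,1) succ=(1,2,1) retry=(2,0,0)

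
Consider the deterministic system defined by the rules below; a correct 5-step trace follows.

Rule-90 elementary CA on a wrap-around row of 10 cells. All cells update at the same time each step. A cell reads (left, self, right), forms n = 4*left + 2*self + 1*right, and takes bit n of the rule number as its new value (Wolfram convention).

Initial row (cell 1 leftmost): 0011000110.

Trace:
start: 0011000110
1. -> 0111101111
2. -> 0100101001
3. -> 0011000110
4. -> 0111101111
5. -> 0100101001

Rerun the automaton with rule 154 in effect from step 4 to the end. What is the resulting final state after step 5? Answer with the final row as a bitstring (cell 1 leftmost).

0100001000

(re-executing steps 4..5 under rule 154; state before step 4: 0011000110)
4. -> 0110101101
5. -> 0100001000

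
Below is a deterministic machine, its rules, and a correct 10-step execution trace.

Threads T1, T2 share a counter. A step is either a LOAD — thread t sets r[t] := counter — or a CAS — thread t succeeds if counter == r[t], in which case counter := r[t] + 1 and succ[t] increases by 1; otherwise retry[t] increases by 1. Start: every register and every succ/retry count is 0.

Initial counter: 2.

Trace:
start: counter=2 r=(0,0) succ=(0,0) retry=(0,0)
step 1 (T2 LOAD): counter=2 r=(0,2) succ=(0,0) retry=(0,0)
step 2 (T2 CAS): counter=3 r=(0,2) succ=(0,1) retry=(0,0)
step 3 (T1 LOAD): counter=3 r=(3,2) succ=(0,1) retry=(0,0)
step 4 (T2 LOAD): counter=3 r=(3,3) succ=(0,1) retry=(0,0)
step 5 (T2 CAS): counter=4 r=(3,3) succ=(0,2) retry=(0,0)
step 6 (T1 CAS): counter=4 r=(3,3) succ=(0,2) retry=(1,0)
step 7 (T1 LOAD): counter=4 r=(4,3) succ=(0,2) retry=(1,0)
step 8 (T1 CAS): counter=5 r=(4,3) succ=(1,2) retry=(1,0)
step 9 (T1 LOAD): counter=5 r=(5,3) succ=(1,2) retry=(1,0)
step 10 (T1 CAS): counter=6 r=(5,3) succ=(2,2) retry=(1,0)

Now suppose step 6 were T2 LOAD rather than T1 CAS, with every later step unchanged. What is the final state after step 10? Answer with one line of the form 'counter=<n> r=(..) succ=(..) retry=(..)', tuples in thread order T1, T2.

counter=6 r=(5,4) succ=(2,2) retry=(0,0)

(re-executing from step 6 with the substitution; state before step 6: counter=4 r=(3,3) succ=(0,2) retry=(0,0))
step 6 (T2 LOAD): counter=4 r=(3,4) succ=(0,2) retry=(0,0)
step 7 (T1 LOAD): counter=4 r=(4,4) succ=(0,2) retry=(0,0)
step 8 (T1 CAS): counter=5 r=(4,4) succ=(1,2) retry=(0,0)
step 9 (T1 LOAD): counter=5 r=(5,4) succ=(1,2) retry=(0,0)
step 10 (T1 CAS): counter=6 r=(5,4) succ=(2,2) retry=(0,0)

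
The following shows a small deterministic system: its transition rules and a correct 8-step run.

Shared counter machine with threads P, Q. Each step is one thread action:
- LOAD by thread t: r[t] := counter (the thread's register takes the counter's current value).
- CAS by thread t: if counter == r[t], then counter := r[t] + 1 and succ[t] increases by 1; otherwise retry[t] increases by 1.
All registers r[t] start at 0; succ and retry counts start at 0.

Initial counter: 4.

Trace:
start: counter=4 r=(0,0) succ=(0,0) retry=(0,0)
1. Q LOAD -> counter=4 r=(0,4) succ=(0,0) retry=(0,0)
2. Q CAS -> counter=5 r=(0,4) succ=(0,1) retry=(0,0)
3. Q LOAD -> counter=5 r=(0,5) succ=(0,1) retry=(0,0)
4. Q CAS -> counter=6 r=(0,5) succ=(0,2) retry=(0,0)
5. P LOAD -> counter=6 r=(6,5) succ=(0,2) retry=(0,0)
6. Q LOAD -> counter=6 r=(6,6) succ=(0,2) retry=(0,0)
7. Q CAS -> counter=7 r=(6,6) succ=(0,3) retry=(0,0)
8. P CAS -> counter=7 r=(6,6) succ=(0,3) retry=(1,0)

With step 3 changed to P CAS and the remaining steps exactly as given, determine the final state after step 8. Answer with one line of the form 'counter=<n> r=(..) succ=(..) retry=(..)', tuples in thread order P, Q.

counter=6 r=(5,5) succ=(0,2) retry=(2,1)

(re-executing from step 3 with the substitution; state before step 3: counter=5 r=(0,4) succ=(0,1) retry=(0,0))
3. P CAS -> counter=5 r=(0,4) succ=(0,1) retry=(1,0)
4. Q CAS -> counter=5 r=(0,4) succ=(0,1) retry=(1,1)
5. P LOAD -> counter=5 r=(5,4) succ=(0,1) retry=(1,1)
6. Q LOAD -> counter=5 r=(5,5) succ=(0,1) retry=(1,1)
7. Q CAS -> counter=6 r=(5,5) succ=(0,2) retry=(1,1)
8. P CAS -> counter=6 r=(5,5) succ=(0,2) retry=(2,1)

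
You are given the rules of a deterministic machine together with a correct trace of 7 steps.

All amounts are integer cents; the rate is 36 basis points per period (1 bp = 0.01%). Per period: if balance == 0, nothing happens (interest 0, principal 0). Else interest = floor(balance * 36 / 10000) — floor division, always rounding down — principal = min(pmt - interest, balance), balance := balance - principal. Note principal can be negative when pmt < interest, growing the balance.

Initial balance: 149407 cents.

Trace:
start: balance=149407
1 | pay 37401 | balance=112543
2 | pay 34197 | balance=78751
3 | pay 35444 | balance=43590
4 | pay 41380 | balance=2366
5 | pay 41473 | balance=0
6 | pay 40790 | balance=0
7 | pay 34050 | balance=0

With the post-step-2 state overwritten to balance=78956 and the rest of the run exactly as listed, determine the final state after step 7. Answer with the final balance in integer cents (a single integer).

0

state after step 2 := balance=78956
3 | pay 35444 | balance=43796
4 | pay 41380 | balance=2573
5 | pay 41473 | balance=0
6 | pay 40790 | balance=0
7 | pay 34050 | balance=0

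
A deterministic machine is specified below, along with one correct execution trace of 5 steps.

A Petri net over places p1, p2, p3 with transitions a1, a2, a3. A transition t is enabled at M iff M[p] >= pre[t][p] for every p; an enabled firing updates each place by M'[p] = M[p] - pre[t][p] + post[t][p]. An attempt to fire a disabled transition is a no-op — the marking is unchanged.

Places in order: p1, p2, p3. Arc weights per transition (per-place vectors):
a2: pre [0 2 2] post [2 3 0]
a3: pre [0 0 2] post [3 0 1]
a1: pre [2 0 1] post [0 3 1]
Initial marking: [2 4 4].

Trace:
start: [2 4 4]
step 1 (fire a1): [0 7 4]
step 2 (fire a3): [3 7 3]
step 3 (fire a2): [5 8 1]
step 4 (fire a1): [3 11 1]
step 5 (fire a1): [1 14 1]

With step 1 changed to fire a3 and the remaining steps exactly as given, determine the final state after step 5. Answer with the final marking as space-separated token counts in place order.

(re-executing from step 1 with the substitution; state before step 1: [2 4 4])
step 1 (fire a3): [5 4 3]
step 2 (fire a3): [8 4 2]
step 3 (fire a2): [10 5 0]
step 4 (fire a1): [10 5 0]
step 5 (fire a1): [10 5 0]

10 5 0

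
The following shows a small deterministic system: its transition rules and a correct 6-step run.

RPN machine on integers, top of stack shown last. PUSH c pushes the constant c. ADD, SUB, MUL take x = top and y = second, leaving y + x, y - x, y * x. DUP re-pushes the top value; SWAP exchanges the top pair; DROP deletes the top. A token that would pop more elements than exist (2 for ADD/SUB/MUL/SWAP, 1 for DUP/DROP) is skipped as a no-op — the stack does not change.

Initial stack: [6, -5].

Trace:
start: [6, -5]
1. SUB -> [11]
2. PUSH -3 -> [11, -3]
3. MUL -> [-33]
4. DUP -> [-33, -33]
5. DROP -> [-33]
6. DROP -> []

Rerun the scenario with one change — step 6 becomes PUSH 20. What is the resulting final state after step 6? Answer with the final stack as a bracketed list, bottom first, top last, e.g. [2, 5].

(re-executing from step 6 with the substitution; state before step 6: [-33])
6. PUSH 20 -> [-33, 20]

[-33, 20]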